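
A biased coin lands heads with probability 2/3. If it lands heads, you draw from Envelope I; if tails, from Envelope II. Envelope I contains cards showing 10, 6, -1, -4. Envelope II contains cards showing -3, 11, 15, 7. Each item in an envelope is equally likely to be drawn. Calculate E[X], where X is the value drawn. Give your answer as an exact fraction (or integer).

E[X | Envelope I] = (10 + 6 − 1 − 4)/4 = 11/4
E[X | Envelope II] = (-3 + 11 + 15 + 7)/4 = 15/2
E[X] = (2/3)·11/4 + (1/3)·15/2 = 13/3

13/3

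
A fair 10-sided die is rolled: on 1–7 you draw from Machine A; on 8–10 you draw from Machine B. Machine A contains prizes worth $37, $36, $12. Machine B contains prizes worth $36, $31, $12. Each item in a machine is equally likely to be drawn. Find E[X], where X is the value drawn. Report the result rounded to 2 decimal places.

$27.73

E[X | Machine A] = (37 + 36 + 12)/3 = 85/3
E[X | Machine B] = (36 + 31 + 12)/3 = 79/3
E[X] = (7/10)·85/3 + (3/10)·79/3 = 416/15 ≈ 27.73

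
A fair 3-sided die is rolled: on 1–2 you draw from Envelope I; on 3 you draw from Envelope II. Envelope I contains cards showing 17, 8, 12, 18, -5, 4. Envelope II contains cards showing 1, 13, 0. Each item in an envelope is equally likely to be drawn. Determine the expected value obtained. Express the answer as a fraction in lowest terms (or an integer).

68/9

E[X | Envelope I] = (17 + 8 + 12 + 18 − 5 + 4)/6 = 9
E[X | Envelope II] = (1 + 13 + 0)/3 = 14/3
E[X] = (2/3)·9 + (1/3)·14/3 = 68/9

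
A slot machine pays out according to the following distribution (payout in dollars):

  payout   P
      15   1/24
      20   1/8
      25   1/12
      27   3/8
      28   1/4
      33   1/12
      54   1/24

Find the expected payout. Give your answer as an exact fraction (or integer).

82/3 dollars

E[X] = (1/24)·15 + (1/8)·20 + (1/12)·25 + (3/8)·27 + (1/4)·28 + (1/12)·33 + (1/24)·54
     = 82/3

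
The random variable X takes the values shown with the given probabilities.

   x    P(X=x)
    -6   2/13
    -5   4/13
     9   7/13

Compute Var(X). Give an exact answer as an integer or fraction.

8646/169

E[X] = (2/13)·(-6) + (4/13)·(-5) + (7/13)·9 = 31/13
E[X²] = (2/13)·36 + (4/13)·25 + (7/13)·81 = 739/13
Var(X) = 739/13 − (31/13)² = 8646/169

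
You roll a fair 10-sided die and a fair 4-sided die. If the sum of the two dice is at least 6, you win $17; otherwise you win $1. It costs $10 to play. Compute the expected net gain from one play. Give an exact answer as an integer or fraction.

E[payout] = (1/4)·1 + (3/4)·17 = 13
Expected profit = 13 − 10 = 3

$3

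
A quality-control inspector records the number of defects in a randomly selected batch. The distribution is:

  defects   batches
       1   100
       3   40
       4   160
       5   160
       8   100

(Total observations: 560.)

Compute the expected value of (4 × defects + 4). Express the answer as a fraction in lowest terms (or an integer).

Total = 560, so P(defects=1) = 100/560, etc.
E[4x+4] = (5/28)·8 + (1/14)·16 + (2/7)·20 + (2/7)·24 + (5/28)·36
     = 151/7

151/7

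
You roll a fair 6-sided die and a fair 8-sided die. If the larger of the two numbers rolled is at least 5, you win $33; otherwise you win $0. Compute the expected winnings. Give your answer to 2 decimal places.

E[payout] = (1/3)·0 + (2/3)·33 = 22
≈ $22.00

$22.00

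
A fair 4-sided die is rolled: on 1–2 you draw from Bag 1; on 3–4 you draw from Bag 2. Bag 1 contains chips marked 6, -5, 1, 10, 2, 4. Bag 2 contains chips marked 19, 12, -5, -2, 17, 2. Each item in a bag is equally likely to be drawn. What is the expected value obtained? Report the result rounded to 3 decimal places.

E[X | Bag 1] = (6 − 5 + 1 + 10 + 2 + 4)/6 = 3
E[X | Bag 2] = (19 + 12 − 5 − 2 + 17 + 2)/6 = 43/6
E[X] = (1/2)·3 + (1/2)·43/6 = 61/12 ≈ 5.083

5.083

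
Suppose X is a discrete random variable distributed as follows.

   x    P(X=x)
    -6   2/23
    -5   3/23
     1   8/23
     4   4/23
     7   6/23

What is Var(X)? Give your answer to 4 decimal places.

19.4291

E[X] = (2/23)·(-6) + (3/23)·(-5) + (8/23)·1 + (4/23)·4 + (6/23)·7 = 39/23
E[X²] = (2/23)·36 + (3/23)·25 + (8/23)·1 + (4/23)·16 + (6/23)·49 = 513/23
Var(X) = 513/23 − (39/23)² = 10278/529 ≈ 19.4291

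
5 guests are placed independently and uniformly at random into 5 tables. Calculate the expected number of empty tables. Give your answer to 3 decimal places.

Let Xⱼ=1 if table j is empty. P(Xⱼ=1) = ((5-1)/5)^5 = 1024/3125.
By linearity, E[#empty] = 5·1024/3125 = 1024/625.
≈ 1.638

1.638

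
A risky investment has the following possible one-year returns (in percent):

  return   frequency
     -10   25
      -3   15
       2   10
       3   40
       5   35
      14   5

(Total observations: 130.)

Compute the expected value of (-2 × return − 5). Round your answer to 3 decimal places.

Total = 130, so P(return=-10) = 25/130, etc.
E[-2x-5] = (5/26)·15 + (3/26)·1 + (1/13)·(-9) + (4/13)·(-11) + (7/26)·(-15) + (1/26)·(-33)
     = -83/13 ≈ -6.385

-6.385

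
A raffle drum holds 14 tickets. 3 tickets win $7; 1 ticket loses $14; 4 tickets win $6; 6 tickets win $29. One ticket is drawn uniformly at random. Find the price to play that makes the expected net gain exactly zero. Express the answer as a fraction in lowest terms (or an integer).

205/14 dollars

E[payout] = (3/14)·7 + (1/14)·(-14) + (4/14)·6 + (6/14)·29 = 205/14
Fair fee = E[payout] = 205/14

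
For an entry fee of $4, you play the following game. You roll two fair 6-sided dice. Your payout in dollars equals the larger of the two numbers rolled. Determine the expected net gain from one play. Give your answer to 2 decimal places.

Distribution of the larger of the two numbers rolled: 1 w.p. 1/36, 2 w.p. 1/12, 3 w.p. 5/36, 4 w.p. 7/36, 5 w.p. 1/4, 6 w.p. 11/36
E[payout] = (1/36)·1 + (1/12)·2 + (5/36)·3 + (7/36)·4 + (1/4)·5 + (11/36)·6 = 161/36
Expected profit = 161/36 − 4 = 17/36 ≈ $0.47

$0.47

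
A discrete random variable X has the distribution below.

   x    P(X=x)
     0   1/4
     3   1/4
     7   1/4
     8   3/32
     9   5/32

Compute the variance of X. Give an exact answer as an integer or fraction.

E[X] = (1/4)·0 + (1/4)·3 + (1/4)·7 + (3/32)·8 + (5/32)·9 = 149/32
E[X²] = (1/4)·0 + (1/4)·9 + (1/4)·49 + (3/32)·64 + (5/32)·81 = 1061/32
Var(X) = 1061/32 − (149/32)² = 11751/1024

11751/1024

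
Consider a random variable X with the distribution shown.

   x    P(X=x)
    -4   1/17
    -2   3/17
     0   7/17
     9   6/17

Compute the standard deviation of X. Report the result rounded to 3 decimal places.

E[X] = 44/17, E[X²] = 514/17
Var(X) = E[X²] − (E[X])² = 514/17 − 1936/289 = 6802/289
SD(X) = √(6802/289) ≈ 4.851

4.851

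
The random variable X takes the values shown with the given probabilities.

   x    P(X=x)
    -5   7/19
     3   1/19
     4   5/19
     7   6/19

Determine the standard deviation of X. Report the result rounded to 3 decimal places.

5.184

E[X] = 30/19, E[X²] = 558/19
Var(X) = E[X²] − (E[X])² = 558/19 − 900/361 = 9702/361
SD(X) = √(9702/361) ≈ 5.184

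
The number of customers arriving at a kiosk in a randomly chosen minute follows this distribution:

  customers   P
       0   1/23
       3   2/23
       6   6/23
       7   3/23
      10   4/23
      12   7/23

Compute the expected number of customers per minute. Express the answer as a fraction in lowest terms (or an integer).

E[X] = (1/23)·0 + (2/23)·3 + (6/23)·6 + (3/23)·7 + (4/23)·10 + (7/23)·12
     = 187/23

187/23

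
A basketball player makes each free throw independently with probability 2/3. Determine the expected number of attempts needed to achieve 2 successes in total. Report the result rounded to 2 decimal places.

3.00

By linearity (sum of 2 independent geometric waits), E[trials] = 2/p = 2/(2/3) = 3.
≈ 3.00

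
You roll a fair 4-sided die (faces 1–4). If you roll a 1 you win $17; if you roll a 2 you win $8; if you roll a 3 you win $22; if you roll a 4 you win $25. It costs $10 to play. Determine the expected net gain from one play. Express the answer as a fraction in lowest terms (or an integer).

E[payout] = (1/4)·8 + (1/4)·17 + (1/4)·22 + (1/4)·25 = 18
Expected profit = 18 − 10 = 8

$8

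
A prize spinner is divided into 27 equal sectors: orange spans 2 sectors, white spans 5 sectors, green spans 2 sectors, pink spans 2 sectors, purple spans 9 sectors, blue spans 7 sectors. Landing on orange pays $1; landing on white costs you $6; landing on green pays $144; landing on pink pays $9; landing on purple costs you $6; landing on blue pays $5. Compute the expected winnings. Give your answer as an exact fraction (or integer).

E[payout] = (2/27)·1 + (5/27)·(-6) + (2/27)·144 + (2/27)·9 + (9/27)·(-6) + (7/27)·5 = 259/27

259/27 dollars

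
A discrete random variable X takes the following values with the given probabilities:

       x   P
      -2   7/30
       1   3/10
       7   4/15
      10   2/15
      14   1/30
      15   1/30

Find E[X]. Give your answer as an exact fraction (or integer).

E[X] = (7/30)·(-2) + (3/10)·1 + (4/15)·7 + (2/15)·10 + (1/30)·14 + (1/30)·15
     = 4

4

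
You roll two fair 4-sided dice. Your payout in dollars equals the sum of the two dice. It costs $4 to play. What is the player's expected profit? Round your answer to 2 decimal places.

$1.00

Distribution of the sum of the two dice: 2 w.p. 1/16, 3 w.p. 1/8, 4 w.p. 3/16, 5 w.p. 1/4, 6 w.p. 3/16, 7 w.p. 1/8, …
E[payout] = (1/16)·2 + (1/8)·3 + (3/16)·4 + (1/4)·5 + (3/16)·6 + (1/8)·7 + (1/16)·8 = 5
Expected profit = 5 − 4 = 1 ≈ $1.00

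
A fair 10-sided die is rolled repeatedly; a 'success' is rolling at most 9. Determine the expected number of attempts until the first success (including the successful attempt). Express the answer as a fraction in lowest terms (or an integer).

For a geometric distribution, E[trials] = 1/p = 1/(9/10) = 10/9.

10/9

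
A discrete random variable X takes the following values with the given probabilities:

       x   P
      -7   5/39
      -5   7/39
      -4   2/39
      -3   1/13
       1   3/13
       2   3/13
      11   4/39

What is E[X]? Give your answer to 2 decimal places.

E[X] = (5/39)·(-7) + (7/39)·(-5) + (2/39)·(-4) + (1/13)·(-3) + (3/13)·1 + (3/13)·2 + (4/39)·11
     = -16/39 ≈ -0.41

-0.41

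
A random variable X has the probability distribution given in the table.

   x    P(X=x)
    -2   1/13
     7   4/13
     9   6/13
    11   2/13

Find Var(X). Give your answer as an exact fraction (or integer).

1660/169

E[X] = (1/13)·(-2) + (4/13)·7 + (6/13)·9 + (2/13)·11 = 102/13
E[X²] = (1/13)·4 + (4/13)·49 + (6/13)·81 + (2/13)·121 = 928/13
Var(X) = 928/13 − (102/13)² = 1660/169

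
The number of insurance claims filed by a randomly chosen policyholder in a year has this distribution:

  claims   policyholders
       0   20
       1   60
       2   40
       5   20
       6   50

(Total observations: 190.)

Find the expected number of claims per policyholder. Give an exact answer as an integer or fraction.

Total = 190, so P(claims=0) = 20/190, etc.
E[X] = (2/19)·0 + (6/19)·1 + (4/19)·2 + (2/19)·5 + (5/19)·6
     = 54/19

54/19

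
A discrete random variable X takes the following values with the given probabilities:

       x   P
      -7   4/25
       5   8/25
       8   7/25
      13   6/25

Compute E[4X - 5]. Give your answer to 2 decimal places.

18.36

E[4x-5] = (4/25)·(-33) + (8/25)·15 + (7/25)·27 + (6/25)·47
     = 459/25 ≈ 18.36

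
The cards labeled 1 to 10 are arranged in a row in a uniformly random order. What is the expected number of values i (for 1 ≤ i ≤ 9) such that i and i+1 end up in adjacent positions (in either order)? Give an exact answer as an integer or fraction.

9/5

For each i ∈ {1,…,9}, let Xᵢ = 1 if i and i+1 are adjacent. P(Xᵢ=1) = 2·(10−1)!/10! = 2/10.
By linearity, E[ΣXᵢ] = (9)·(2/10) = 9/5.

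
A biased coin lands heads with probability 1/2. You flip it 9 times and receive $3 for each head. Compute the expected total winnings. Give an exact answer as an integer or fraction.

E[#heads] = 9·1/2 = 9/2 (linearity over flips).
E[winnings] = 3·9/2 = 27/2.

27/2 dollars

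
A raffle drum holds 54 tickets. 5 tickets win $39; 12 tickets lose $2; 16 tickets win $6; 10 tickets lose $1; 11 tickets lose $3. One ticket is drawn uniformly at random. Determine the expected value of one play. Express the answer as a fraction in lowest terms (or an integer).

112/27 dollars

E[payout] = (5/54)·39 + (12/54)·(-2) + (16/54)·6 + (10/54)·(-1) + (11/54)·(-3) = 112/27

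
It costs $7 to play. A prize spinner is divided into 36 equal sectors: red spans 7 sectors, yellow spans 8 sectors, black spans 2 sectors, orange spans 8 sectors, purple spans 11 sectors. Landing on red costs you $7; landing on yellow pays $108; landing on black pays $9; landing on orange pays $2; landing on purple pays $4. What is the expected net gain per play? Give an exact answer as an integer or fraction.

E[payout] = (7/36)·(-7) + (8/36)·108 + (2/36)·9 + (8/36)·2 + (11/36)·4 = 893/36
Expected profit = 893/36 − 7 = 641/36

641/36 dollars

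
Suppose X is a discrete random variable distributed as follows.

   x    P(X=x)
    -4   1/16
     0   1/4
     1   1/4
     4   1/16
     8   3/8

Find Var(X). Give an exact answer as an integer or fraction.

E[X] = (1/16)·(-4) + (1/4)·0 + (1/4)·1 + (1/16)·4 + (3/8)·8 = 13/4
E[X²] = (1/16)·16 + (1/4)·0 + (1/4)·1 + (1/16)·16 + (3/8)·64 = 105/4
Var(X) = 105/4 − (13/4)² = 251/16

251/16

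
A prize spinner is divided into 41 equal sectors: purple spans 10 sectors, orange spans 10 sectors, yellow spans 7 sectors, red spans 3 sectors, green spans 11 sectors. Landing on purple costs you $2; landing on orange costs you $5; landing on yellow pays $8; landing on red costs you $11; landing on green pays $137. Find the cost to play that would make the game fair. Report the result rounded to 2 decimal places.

$35.61

E[payout] = (10/41)·(-2) + (10/41)·(-5) + (7/41)·8 + (3/41)·(-11) + (11/41)·137 = 1460/41
Fair fee = E[payout] = 1460/41 ≈ $35.61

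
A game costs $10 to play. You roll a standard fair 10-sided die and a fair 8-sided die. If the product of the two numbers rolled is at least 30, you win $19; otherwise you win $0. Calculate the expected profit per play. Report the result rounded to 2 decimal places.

E[payout] = (13/20)·0 + (7/20)·19 = 133/20
Expected profit = 133/20 − 10 = -67/20 ≈ -$3.35

-$3.35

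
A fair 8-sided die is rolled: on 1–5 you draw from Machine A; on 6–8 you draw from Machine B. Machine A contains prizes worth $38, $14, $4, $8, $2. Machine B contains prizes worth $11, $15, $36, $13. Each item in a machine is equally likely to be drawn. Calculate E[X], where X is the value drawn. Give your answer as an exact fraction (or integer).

E[X | Machine A] = (38 + 14 + 4 + 8 + 2)/5 = 66/5
E[X | Machine B] = (11 + 15 + 36 + 13)/4 = 75/4
E[X] = (5/8)·66/5 + (3/8)·75/4 = 489/32

489/32 dollars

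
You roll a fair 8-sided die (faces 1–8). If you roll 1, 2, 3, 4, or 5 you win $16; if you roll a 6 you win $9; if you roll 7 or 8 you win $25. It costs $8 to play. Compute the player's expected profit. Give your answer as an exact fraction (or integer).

E[payout] = (1/8)·9 + (5/8)·16 + (1/4)·25 = 139/8
Expected profit = 139/8 − 8 = 75/8

75/8 dollars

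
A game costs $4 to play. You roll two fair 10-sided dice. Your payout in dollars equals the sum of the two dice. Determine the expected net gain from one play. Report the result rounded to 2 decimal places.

Distribution of the sum of the two dice: 2 w.p. 1/100, 3 w.p. 1/50, 4 w.p. 3/100, 5 w.p. 1/25, 6 w.p. 1/20, 7 w.p. 3/50, …
E[payout] = (1/100)·2 + (1/50)·3 + (3/100)·4 + (1/25)·5 + (1/20)·6 + (3/50)·7 + (7/100)·8 + (2/25)·9 + (9/100)·10 + (1/10)·11 + (9/100)·12 + (2/25)·13 + (7/100)·14 + (3/50)·15 + (1/20)·16 + (1/25)·17 + (3/100)·18 + (1/50)·19 + (1/100)·20 = 11
Expected profit = 11 − 4 = 7 ≈ $7.00

$7.00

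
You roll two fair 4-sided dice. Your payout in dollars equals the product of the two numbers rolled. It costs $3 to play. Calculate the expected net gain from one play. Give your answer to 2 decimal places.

$3.25

Distribution of the product of the two numbers rolled: 1 w.p. 1/16, 2 w.p. 1/8, 3 w.p. 1/8, 4 w.p. 3/16, 6 w.p. 1/8, 8 w.p. 1/8, …
E[payout] = (1/16)·1 + (1/8)·2 + (1/8)·3 + (3/16)·4 + (1/8)·6 + (1/8)·8 + (1/16)·9 + (1/8)·12 + (1/16)·16 = 25/4
Expected profit = 25/4 − 3 = 13/4 ≈ $3.25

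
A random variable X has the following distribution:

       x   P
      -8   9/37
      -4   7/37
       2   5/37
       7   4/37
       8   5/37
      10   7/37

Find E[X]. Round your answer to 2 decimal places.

1.30

E[X] = (9/37)·(-8) + (7/37)·(-4) + (5/37)·2 + (4/37)·7 + (5/37)·8 + (7/37)·10
     = 48/37 ≈ 1.30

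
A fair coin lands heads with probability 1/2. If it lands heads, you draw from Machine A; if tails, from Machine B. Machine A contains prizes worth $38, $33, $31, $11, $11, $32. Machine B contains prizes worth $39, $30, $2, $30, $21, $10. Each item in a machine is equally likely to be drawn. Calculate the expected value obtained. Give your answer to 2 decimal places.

$24.00

E[X | Machine A] = (38 + 33 + 31 + 11 + 11 + 32)/6 = 26
E[X | Machine B] = (39 + 30 + 2 + 30 + 21 + 10)/6 = 22
E[X] = (1/2)·26 + (1/2)·22 = 24 ≈ 24.00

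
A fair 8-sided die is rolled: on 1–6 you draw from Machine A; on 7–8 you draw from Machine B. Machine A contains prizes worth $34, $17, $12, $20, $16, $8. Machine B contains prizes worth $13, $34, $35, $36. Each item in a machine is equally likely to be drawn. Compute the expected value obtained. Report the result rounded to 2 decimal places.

$20.75

E[X | Machine A] = (34 + 17 + 12 + 20 + 16 + 8)/6 = 107/6
E[X | Machine B] = (13 + 34 + 35 + 36)/4 = 59/2
E[X] = (3/4)·107/6 + (1/4)·59/2 = 83/4 ≈ 20.75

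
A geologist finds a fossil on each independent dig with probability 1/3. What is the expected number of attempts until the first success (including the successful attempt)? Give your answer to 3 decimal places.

3.000

For a geometric distribution, E[trials] = 1/p = 1/(1/3) = 3.
≈ 3.000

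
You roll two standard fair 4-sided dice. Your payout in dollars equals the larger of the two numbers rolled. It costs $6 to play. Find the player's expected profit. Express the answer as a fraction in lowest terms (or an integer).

-23/8 dollars

Distribution of the larger of the two numbers rolled: 1 w.p. 1/16, 2 w.p. 3/16, 3 w.p. 5/16, 4 w.p. 7/16
E[payout] = (1/16)·1 + (3/16)·2 + (5/16)·3 + (7/16)·4 = 25/8
Expected profit = 25/8 − 6 = -23/8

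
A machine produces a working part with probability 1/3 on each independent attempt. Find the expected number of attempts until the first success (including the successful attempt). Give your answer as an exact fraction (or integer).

For a geometric distribution, E[trials] = 1/p = 1/(1/3) = 3.

3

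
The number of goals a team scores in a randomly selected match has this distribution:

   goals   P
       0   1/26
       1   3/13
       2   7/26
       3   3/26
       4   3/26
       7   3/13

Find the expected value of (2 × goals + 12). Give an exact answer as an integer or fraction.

239/13

E[2x+12] = (1/26)·12 + (3/13)·14 + (7/26)·16 + (3/26)·18 + (3/26)·20 + (3/13)·26
     = 239/13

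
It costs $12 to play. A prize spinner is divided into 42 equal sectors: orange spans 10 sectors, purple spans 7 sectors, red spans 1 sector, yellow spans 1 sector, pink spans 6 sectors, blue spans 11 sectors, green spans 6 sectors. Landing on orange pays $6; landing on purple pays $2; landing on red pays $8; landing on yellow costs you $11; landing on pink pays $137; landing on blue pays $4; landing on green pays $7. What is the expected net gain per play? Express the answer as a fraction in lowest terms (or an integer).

E[payout] = (10/42)·6 + (7/42)·2 + (1/42)·8 + (1/42)·(-11) + (6/42)·137 + (11/42)·4 + (6/42)·7 = 979/42
Expected profit = 979/42 − 12 = 475/42

475/42 dollars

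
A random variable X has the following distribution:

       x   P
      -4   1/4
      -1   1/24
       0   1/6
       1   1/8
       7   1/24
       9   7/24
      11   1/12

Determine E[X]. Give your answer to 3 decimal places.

E[X] = (1/4)·(-4) + (1/24)·(-1) + (1/6)·0 + (1/8)·1 + (1/24)·7 + (7/24)·9 + (1/12)·11
     = 35/12 ≈ 2.917

2.917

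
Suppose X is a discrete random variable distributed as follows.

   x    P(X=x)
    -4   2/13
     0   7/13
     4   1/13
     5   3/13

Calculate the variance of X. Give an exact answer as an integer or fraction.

1478/169

E[X] = (2/13)·(-4) + (7/13)·0 + (1/13)·4 + (3/13)·5 = 11/13
E[X²] = (2/13)·16 + (7/13)·0 + (1/13)·16 + (3/13)·25 = 123/13
Var(X) = 123/13 − (11/13)² = 1478/169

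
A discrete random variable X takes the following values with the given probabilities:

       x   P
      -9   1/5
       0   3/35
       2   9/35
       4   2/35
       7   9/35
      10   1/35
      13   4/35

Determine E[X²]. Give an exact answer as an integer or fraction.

E[X²] = (1/5)·81 + (3/35)·0 + (9/35)·4 + (2/35)·16 + (9/35)·49 + (1/35)·100 + (4/35)·169
     = 1852/35

1852/35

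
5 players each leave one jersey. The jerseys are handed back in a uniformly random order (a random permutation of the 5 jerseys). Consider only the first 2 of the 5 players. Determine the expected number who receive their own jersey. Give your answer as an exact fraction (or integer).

Let Xᵢ = 1 if person i gets their own jersey. For each i, P(Xᵢ=1) = 1/5.
By linearity of expectation, E[X₁+…+X_2] = 2·(1/5) = 2/5.

2/5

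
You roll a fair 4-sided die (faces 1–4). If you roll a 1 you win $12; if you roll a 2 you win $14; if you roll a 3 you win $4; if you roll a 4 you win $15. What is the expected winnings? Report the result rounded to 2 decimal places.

$11.25

E[payout] = (1/4)·4 + (1/4)·12 + (1/4)·14 + (1/4)·15 = 45/4
≈ $11.25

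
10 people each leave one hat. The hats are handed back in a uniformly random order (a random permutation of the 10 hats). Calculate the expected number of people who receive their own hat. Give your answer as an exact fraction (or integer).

Let Xᵢ = 1 if person i gets their own hat. For each i, P(Xᵢ=1) = 1/10.
By linearity of expectation, E[X₁+…+X_10] = 10·(1/10) = 1.

1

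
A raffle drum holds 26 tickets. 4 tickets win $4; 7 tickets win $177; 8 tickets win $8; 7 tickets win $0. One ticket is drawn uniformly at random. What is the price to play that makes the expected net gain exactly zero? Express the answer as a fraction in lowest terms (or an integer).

E[payout] = (4/26)·4 + (7/26)·177 + (8/26)·8 + (7/26)·0 = 1319/26
Fair fee = E[payout] = 1319/26

1319/26 dollars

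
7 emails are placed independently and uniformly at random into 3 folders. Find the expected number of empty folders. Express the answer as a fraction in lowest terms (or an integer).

Let Xⱼ=1 if folder j is empty. P(Xⱼ=1) = ((3-1)/3)^7 = 128/2187.
By linearity, E[#empty] = 3·128/2187 = 128/729.

128/729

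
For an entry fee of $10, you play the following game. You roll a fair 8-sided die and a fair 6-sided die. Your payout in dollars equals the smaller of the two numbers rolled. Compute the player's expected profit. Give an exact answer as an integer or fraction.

-347/48 dollars

Distribution of the smaller of the two numbers rolled: 1 w.p. 13/48, 2 w.p. 11/48, 3 w.p. 3/16, 4 w.p. 7/48, 5 w.p. 5/48, 6 w.p. 1/16
E[payout] = (13/48)·1 + (11/48)·2 + (3/16)·3 + (7/48)·4 + (5/48)·5 + (1/16)·6 = 133/48
Expected profit = 133/48 − 10 = -347/48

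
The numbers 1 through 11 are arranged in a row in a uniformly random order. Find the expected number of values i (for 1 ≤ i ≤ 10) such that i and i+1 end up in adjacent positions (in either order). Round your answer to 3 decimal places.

1.818

For each i ∈ {1,…,10}, let Xᵢ = 1 if i and i+1 are adjacent. P(Xᵢ=1) = 2·(11−1)!/11! = 2/11.
By linearity, E[ΣXᵢ] = (10)·(2/11) = 20/11.
≈ 1.818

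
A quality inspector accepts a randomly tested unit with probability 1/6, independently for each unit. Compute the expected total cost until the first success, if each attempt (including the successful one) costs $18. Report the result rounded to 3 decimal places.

$108.000

E[#attempts] = 1/p = 6; E[cost] = 18·6 = 108.
≈ 108.000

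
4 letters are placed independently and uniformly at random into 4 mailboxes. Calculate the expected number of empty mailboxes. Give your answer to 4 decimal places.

Let Xⱼ=1 if mailbox j is empty. P(Xⱼ=1) = ((4-1)/4)^4 = 81/256.
By linearity, E[#empty] = 4·81/256 = 81/64.
≈ 1.2656

1.2656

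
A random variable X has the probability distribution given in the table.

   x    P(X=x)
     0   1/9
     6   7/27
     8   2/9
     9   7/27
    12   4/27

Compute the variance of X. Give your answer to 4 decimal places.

10.4691

E[X] = (1/9)·0 + (7/27)·6 + (2/9)·8 + (7/27)·9 + (4/27)·12 = 67/9
E[X²] = (1/9)·0 + (7/27)·36 + (2/9)·64 + (7/27)·81 + (4/27)·144 = 593/9
Var(X) = 593/9 − (67/9)² = 848/81 ≈ 10.4691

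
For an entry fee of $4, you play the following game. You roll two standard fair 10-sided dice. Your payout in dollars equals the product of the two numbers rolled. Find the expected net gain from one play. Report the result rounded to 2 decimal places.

Distribution of the product of the two numbers rolled: 1 w.p. 1/100, 2 w.p. 1/50, 3 w.p. 1/50, 4 w.p. 3/100, 5 w.p. 1/50, 6 w.p. 1/25, …
E[payout] = (1/100)·1 + (1/50)·2 + (1/50)·3 + (3/100)·4 + (1/50)·5 + (1/25)·6 + (1/50)·7 + (1/25)·8 + (3/100)·9 + (1/25)·10 + (1/25)·12 + (1/50)·14 + (1/50)·15 + (3/100)·16 + (1/25)·18 + (1/25)·20 + (1/50)·21 + (1/25)·24 + (1/100)·25 + (1/50)·27 + (1/50)·28 + (1/25)·30 + (1/50)·32 + (1/50)·35 + (3/100)·36 + (1/25)·40 + (1/50)·42 + (1/50)·45 + (1/50)·48 + (1/100)·49 + (1/50)·50 + (1/50)·54 + (1/50)·56 + (1/50)·60 + (1/50)·63 + (1/100)·64 + (1/50)·70 + (1/50)·72 + (1/50)·80 + (1/100)·81 + (1/50)·90 + (1/100)·100 = 121/4
Expected profit = 121/4 − 4 = 105/4 ≈ $26.25

$26.25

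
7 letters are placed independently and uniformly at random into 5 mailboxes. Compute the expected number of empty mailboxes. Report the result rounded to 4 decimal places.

Let Xⱼ=1 if mailbox j is empty. P(Xⱼ=1) = ((5-1)/5)^7 = 16384/78125.
By linearity, E[#empty] = 5·16384/78125 = 16384/15625.
≈ 1.0486

1.0486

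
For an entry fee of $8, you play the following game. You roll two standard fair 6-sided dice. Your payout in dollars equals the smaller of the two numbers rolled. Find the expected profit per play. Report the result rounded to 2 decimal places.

Distribution of the smaller of the two numbers rolled: 1 w.p. 11/36, 2 w.p. 1/4, 3 w.p. 7/36, 4 w.p. 5/36, 5 w.p. 1/12, 6 w.p. 1/36
E[payout] = (11/36)·1 + (1/4)·2 + (7/36)·3 + (5/36)·4 + (1/12)·5 + (1/36)·6 = 91/36
Expected profit = 91/36 − 8 = -197/36 ≈ -$5.47

-$5.47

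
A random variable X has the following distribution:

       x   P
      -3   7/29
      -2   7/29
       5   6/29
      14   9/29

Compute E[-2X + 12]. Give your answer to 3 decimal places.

E[-2x+12] = (7/29)·18 + (7/29)·16 + (6/29)·2 + (9/29)·(-16)
     = 106/29 ≈ 3.655

3.655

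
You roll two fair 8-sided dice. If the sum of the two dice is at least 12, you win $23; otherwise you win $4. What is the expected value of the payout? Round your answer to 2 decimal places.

E[payout] = (49/64)·4 + (15/64)·23 = 541/64
≈ $8.45

$8.45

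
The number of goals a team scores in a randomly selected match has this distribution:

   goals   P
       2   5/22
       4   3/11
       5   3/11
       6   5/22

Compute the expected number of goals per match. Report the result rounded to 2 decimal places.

E[X] = (5/22)·2 + (3/11)·4 + (3/11)·5 + (5/22)·6
     = 47/11 ≈ 4.27

4.27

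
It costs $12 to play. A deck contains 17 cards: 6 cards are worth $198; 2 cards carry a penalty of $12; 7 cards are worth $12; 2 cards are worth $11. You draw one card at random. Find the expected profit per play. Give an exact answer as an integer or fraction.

E[payout] = (6/17)·198 + (2/17)·(-12) + (7/17)·12 + (2/17)·11 = 1270/17
Expected profit = 1270/17 − 12 = 1066/17

1066/17 dollars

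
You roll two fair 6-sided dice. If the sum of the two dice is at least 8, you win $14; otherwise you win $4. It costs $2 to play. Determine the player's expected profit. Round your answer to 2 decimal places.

$6.17

E[payout] = (7/12)·4 + (5/12)·14 = 49/6
Expected profit = 49/6 − 2 = 37/6 ≈ $6.17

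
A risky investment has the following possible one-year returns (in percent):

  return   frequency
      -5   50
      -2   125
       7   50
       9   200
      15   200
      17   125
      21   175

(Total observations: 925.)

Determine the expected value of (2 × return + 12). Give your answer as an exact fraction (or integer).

Total = 925, so P(return=-5) = 50/925, etc.
E[2x+12] = (2/37)·2 + (5/37)·8 + (2/37)·26 + (8/37)·30 + (8/37)·42 + (5/37)·46 + (7/37)·54
     = 1280/37

1280/37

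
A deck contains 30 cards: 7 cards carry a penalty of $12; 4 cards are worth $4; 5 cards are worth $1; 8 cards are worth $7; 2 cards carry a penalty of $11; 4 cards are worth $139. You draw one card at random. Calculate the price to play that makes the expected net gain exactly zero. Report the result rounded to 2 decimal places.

$17.57

E[payout] = (7/30)·(-12) + (4/30)·4 + (5/30)·1 + (8/30)·7 + (2/30)·(-11) + (4/30)·139 = 527/30
Fair fee = E[payout] = 527/30 ≈ $17.57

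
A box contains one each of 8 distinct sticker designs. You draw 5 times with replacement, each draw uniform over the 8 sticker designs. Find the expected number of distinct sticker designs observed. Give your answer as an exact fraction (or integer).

15961/4096

Let Xⱼ=1 if type j appears at least once. P(Xⱼ=1) = 1 − ((8−1)/8)^5 = 15961/32768.
E[#distinct] = 8·15961/32768 = 15961/4096.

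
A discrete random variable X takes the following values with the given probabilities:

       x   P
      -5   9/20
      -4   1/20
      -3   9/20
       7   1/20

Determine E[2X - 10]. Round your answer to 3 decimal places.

E[2x-10] = (9/20)·(-20) + (1/20)·(-18) + (9/20)·(-16) + (1/20)·4
     = -169/10 ≈ -16.900

-16.900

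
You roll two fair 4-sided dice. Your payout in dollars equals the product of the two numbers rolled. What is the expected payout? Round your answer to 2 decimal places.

$6.25

Distribution of the product of the two numbers rolled: 1 w.p. 1/16, 2 w.p. 1/8, 3 w.p. 1/8, 4 w.p. 3/16, 6 w.p. 1/8, 8 w.p. 1/8, …
E[payout] = (1/16)·1 + (1/8)·2 + (1/8)·3 + (3/16)·4 + (1/8)·6 + (1/8)·8 + (1/16)·9 + (1/8)·12 + (1/16)·16 = 25/4
≈ $6.25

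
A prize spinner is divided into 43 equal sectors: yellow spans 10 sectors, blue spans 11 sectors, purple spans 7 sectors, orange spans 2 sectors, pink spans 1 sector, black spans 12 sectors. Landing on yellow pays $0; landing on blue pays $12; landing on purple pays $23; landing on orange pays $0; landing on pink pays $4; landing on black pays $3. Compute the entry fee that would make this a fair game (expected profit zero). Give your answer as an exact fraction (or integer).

333/43 dollars

E[payout] = (10/43)·0 + (11/43)·12 + (7/43)·23 + (2/43)·0 + (1/43)·4 + (12/43)·3 = 333/43
Fair fee = E[payout] = 333/43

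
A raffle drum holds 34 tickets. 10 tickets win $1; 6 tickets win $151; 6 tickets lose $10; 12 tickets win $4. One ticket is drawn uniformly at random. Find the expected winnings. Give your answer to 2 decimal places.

$26.59

E[payout] = (10/34)·1 + (6/34)·151 + (6/34)·(-10) + (12/34)·4 = 452/17
≈ $26.59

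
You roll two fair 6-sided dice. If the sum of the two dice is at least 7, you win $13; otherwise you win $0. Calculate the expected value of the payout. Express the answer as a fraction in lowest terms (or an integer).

E[payout] = (5/12)·0 + (7/12)·13 = 91/12

91/12 dollars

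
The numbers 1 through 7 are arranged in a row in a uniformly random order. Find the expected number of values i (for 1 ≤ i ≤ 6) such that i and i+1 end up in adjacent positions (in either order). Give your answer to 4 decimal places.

For each i ∈ {1,…,6}, let Xᵢ = 1 if i and i+1 are adjacent. P(Xᵢ=1) = 2·(7−1)!/7! = 2/7.
By linearity, E[ΣXᵢ] = (6)·(2/7) = 12/7.
≈ 1.7143

1.7143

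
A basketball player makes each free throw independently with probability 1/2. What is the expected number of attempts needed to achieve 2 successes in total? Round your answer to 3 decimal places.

4.000

By linearity (sum of 2 independent geometric waits), E[trials] = 2/p = 2/(1/2) = 4.
≈ 4.000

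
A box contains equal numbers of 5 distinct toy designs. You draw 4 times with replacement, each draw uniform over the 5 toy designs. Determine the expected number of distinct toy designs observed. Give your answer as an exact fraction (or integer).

369/125

Let Xⱼ=1 if type j appears at least once. P(Xⱼ=1) = 1 − ((5−1)/5)^4 = 369/625.
E[#distinct] = 5·369/625 = 369/125.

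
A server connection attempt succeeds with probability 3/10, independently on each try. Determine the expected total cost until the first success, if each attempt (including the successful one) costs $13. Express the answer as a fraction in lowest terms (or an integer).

130/3 dollars

E[#attempts] = 1/p = 10/3; E[cost] = 13·10/3 = 130/3.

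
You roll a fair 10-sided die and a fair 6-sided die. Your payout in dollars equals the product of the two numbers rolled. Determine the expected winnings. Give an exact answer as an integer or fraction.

Distribution of the product of the two numbers rolled: 1 w.p. 1/60, 2 w.p. 1/30, 3 w.p. 1/30, 4 w.p. 1/20, 5 w.p. 1/30, 6 w.p. 1/15, …
E[payout] = (1/60)·1 + (1/30)·2 + (1/30)·3 + (1/20)·4 + (1/30)·5 + (1/15)·6 + (1/60)·7 + (1/20)·8 + (1/30)·9 + (1/20)·10 + (1/15)·12 + (1/60)·14 + (1/30)·15 + (1/30)·16 + (1/20)·18 + (1/20)·20 + (1/60)·21 + (1/20)·24 + (1/60)·25 + (1/60)·27 + (1/60)·28 + (1/20)·30 + (1/60)·32 + (1/60)·35 + (1/30)·36 + (1/30)·40 + (1/60)·42 + (1/60)·45 + (1/60)·48 + (1/60)·50 + (1/60)·54 + (1/60)·60 = 77/4

77/4 dollars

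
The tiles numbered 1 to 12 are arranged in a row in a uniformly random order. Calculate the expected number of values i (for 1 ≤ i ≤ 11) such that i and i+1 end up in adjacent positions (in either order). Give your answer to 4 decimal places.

1.8333

For each i ∈ {1,…,11}, let Xᵢ = 1 if i and i+1 are adjacent. P(Xᵢ=1) = 2·(12−1)!/12! = 2/12.
By linearity, E[ΣXᵢ] = (11)·(2/12) = 11/6.
≈ 1.8333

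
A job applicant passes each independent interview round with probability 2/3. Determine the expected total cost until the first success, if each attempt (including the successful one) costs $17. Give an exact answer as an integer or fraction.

51/2 dollars

E[#attempts] = 1/p = 3/2; E[cost] = 17·3/2 = 51/2.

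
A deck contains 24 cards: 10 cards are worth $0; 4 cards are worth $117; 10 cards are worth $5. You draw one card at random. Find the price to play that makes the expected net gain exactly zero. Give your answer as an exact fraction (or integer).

259/12 dollars

E[payout] = (10/24)·0 + (4/24)·117 + (10/24)·5 = 259/12
Fair fee = E[payout] = 259/12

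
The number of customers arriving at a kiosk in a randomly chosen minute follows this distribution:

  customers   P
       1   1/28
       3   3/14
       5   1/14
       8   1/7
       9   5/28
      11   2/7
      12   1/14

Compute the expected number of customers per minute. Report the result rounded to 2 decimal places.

7.79

E[X] = (1/28)·1 + (3/14)·3 + (1/14)·5 + (1/7)·8 + (5/28)·9 + (2/7)·11 + (1/14)·12
     = 109/14 ≈ 7.79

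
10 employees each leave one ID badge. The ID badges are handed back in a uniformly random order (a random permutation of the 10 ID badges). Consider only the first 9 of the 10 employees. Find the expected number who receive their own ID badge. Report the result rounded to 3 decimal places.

0.900

Let Xᵢ = 1 if person i gets their own ID badge. For each i, P(Xᵢ=1) = 1/10.
By linearity of expectation, E[X₁+…+X_9] = 9·(1/10) = 9/10.
≈ 0.900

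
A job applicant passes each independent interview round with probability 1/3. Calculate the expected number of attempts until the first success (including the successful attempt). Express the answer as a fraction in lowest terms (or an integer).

For a geometric distribution, E[trials] = 1/p = 1/(1/3) = 3.

3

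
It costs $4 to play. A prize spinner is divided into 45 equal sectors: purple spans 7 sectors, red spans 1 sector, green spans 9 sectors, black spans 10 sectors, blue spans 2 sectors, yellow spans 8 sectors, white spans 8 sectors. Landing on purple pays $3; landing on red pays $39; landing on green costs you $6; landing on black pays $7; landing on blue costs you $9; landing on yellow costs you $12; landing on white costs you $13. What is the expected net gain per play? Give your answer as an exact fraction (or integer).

-322/45 dollars

E[payout] = (7/45)·3 + (1/45)·39 + (9/45)·(-6) + (10/45)·7 + (2/45)·(-9) + (8/45)·(-12) + (8/45)·(-13) = -142/45
Expected profit = -142/45 − 4 = -322/45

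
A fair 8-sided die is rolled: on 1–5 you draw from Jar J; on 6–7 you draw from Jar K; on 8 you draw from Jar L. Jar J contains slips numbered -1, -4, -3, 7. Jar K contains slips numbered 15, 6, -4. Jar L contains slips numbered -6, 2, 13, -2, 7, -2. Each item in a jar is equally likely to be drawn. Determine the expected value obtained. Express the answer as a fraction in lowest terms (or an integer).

145/96

E[X | Jar J] = (-1 − 4 − 3 + 7)/4 = -1/4
E[X | Jar K] = (15 + 6 − 4)/3 = 17/3
E[X | Jar L] = (-6 + 2 + 13 − 2 + 7 − 2)/6 = 2
E[X] = (5/8)·(-1/4) + (1/4)·17/3 + (1/8)·2 = 145/96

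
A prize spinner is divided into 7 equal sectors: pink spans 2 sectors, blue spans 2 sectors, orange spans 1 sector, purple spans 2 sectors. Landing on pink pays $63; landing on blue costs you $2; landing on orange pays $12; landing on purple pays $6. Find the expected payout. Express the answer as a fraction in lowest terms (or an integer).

E[payout] = (2/7)·63 + (2/7)·(-2) + (1/7)·12 + (2/7)·6 = 146/7

146/7 dollars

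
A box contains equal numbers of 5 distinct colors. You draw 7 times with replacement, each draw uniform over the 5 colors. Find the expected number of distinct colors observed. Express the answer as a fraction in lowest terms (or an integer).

Let Xⱼ=1 if type j appears at least once. P(Xⱼ=1) = 1 − ((5−1)/5)^7 = 61741/78125.
E[#distinct] = 5·61741/78125 = 61741/15625.

61741/15625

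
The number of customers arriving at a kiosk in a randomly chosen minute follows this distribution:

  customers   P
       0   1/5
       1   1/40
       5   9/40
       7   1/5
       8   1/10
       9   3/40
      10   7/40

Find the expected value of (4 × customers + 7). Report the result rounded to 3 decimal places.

E[4x+7] = (1/5)·7 + (1/40)·11 + (9/40)·27 + (1/5)·35 + (1/10)·39 + (3/40)·43 + (7/40)·47
     = 301/10 ≈ 30.100

30.100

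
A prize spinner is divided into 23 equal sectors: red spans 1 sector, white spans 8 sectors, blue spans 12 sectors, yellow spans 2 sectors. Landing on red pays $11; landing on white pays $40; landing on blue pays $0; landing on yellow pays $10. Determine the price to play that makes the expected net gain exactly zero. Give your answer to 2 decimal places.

E[payout] = (1/23)·11 + (8/23)·40 + (12/23)·0 + (2/23)·10 = 351/23
Fair fee = E[payout] = 351/23 ≈ $15.26

$15.26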